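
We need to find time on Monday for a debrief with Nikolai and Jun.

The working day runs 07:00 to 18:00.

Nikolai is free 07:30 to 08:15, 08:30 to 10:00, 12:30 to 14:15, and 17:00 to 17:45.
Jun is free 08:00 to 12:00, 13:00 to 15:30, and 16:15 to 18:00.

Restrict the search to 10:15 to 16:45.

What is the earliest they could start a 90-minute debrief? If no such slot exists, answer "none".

Nikolai ∩ Jun: 08:00–08:15, 08:30–10:00, 13:00–14:15, 17:00–17:45.
Restricted to 10:15–16:45: 13:00–14:15.
Windows ≥ 90 min: (none).

none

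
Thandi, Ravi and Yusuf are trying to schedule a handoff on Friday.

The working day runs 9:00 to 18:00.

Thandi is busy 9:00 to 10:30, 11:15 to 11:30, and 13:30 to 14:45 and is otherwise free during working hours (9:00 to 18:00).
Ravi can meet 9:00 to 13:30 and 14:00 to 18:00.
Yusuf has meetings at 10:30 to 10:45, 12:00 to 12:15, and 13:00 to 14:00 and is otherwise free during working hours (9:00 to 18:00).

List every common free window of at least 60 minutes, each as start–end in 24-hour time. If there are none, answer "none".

14:45–18:00

Thandi free within 09:00–18:00: 10:30–11:15, 11:30–13:30, 14:45–18:00.
Yusuf free within 09:00–18:00: 09:00–10:30, 10:45–12:00, 12:15–13:00, 14:00–18:00.
Thandi ∩ Ravi: 10:30–11:15, 11:30–13:30, 14:45–18:00.
Thandi ∩ Ravi ∩ Yusuf: 10:45–11:15, 11:30–12:00, 12:15–13:00, 14:45–18:00.
Windows ≥ 60 min: 14:45–18:00.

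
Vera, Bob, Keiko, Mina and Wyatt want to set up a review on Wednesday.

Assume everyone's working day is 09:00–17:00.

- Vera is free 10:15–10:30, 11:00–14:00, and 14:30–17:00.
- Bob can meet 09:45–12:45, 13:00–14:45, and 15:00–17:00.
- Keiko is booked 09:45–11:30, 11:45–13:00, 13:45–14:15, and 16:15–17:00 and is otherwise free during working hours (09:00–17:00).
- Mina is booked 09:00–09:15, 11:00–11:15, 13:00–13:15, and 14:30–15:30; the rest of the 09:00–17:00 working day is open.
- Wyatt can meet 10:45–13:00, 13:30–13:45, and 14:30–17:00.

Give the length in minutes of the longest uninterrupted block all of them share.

45 minutes

Keiko free within 09:00–17:00: 09:00–09:45, 11:30–11:45, 13:00–13:45, 14:15–16:15.
Mina free within 09:00–17:00: 09:15–11:00, 11:15–13:00, 13:15–14:30, 15:30–17:00.
Vera ∩ Bob: 10:15–10:30, 11:00–12:45, 13:00–14:00, 14:30–14:45, 15:00–17:00.
Vera ∩ Bob ∩ Keiko: 11:30–11:45, 13:00–13:45, 14:30–14:45, 15:00–16:15.
Vera ∩ Bob ∩ Keiko ∩ Mina: 11:30–11:45, 13:15–13:45, 15:30–16:15.
Vera ∩ Bob ∩ Keiko ∩ Mina ∩ Wyatt: 11:30–11:45, 13:30–13:45, 15:30–16:15.
Common window lengths: 15, 15, 45 min; longest is 45.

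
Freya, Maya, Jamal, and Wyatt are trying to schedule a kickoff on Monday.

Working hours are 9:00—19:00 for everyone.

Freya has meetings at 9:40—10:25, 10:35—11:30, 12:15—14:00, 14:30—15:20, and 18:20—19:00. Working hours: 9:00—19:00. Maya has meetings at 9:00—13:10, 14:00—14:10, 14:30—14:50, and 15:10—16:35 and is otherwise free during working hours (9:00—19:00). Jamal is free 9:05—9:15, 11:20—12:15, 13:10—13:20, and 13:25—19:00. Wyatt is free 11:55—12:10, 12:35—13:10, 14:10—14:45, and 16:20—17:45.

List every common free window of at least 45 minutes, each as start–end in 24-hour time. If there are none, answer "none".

Freya free within 09:00–19:00: 09:00–09:40, 10:25–10:35, 11:30–12:15, 14:00–14:30, 15:20–18:20.
Maya free within 09:00–19:00: 13:10–14:00, 14:10–14:30, 14:50–15:10, 16:35–19:00.
Freya ∩ Maya: 14:10–14:30, 16:35–18:20.
Freya ∩ Maya ∩ Jamal: 14:10–14:30, 16:35–18:20.
Freya ∩ Maya ∩ Jamal ∩ Wyatt: 14:10–14:30, 16:35–17:45.
Windows ≥ 45 min: 16:35–17:45.

16:35–17:45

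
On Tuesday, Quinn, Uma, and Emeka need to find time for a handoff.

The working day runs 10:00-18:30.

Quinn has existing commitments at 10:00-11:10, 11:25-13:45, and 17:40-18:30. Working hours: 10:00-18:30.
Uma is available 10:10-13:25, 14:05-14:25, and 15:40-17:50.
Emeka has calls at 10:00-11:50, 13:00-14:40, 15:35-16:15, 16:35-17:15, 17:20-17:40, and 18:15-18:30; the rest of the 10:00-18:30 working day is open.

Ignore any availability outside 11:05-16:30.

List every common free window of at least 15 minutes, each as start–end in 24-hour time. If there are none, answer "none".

16:15–16:30

Quinn free within 10:00–18:30: 11:10–11:25, 13:45–17:40.
Emeka free within 10:00–18:30: 11:50–13:00, 14:40–15:35, 16:15–16:35, 17:15–17:20, 17:40–18:15.
Quinn ∩ Uma: 11:10–11:25, 14:05–14:25, 15:40–17:40.
Quinn ∩ Uma ∩ Emeka: 16:15–16:35, 17:15–17:20.
Restricted to 11:05–16:30: 16:15–16:30.
Windows ≥ 15 min: 16:15–16:30.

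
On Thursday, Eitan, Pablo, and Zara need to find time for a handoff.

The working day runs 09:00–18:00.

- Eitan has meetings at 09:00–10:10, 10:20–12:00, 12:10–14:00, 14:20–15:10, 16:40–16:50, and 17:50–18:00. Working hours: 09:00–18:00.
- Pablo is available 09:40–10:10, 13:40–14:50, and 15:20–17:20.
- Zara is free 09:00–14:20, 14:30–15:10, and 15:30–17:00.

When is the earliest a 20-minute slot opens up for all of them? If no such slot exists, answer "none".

14:00

Eitan free within 09:00–18:00: 10:10–10:20, 12:00–12:10, 14:00–14:20, 15:10–16:40, 16:50–17:50.
Eitan ∩ Pablo: 14:00–14:20, 15:20–16:40, 16:50–17:20.
Eitan ∩ Pablo ∩ Zara: 14:00–14:20, 15:30–16:40, 16:50–17:00.
Windows ≥ 20 min: 14:00–14:20, 15:30–16:40.
Earliest such window starts at 14:00.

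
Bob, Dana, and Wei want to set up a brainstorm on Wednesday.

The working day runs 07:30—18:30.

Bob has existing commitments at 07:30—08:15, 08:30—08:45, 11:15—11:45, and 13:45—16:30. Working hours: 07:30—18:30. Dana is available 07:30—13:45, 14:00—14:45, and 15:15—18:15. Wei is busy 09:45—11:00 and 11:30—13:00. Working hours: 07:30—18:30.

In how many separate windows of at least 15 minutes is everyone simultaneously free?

5

Bob free within 07:30–18:30: 08:15–08:30, 08:45–11:15, 11:45–13:45, 16:30–18:30.
Wei free within 07:30–18:30: 07:30–09:45, 11:00–11:30, 13:00–18:30.
Bob ∩ Dana: 08:15–08:30, 08:45–11:15, 11:45–13:45, 16:30–18:15.
Bob ∩ Dana ∩ Wei: 08:15–08:30, 08:45–09:45, 11:00–11:15, 13:00–13:45, 16:30–18:15.
Windows ≥ 15 min: 08:15–08:30, 08:45–09:45, 11:00–11:15, 13:00–13:45, 16:30–18:15.
That's 5 windows.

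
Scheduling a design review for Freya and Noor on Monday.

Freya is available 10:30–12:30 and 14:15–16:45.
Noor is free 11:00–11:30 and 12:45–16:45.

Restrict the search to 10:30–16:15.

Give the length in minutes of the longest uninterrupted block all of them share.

120 minutes

Freya ∩ Noor: 11:00–11:30, 14:15–16:45.
Restricted to 10:30–16:15: 11:00–11:30, 14:15–16:15.
Common window lengths: 30, 120 min; longest is 120.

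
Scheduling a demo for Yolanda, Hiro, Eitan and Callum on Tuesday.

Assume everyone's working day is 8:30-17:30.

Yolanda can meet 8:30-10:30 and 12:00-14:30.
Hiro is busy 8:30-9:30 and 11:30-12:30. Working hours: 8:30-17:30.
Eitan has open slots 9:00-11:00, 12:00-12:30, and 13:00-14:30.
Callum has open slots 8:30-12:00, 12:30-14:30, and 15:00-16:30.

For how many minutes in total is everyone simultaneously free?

Hiro free within 08:30–17:30: 09:30–11:30, 12:30–17:30.
Yolanda ∩ Hiro: 09:30–10:30, 12:30–14:30.
Yolanda ∩ Hiro ∩ Eitan: 09:30–10:30, 13:00–14:30.
Yolanda ∩ Hiro ∩ Eitan ∩ Callum: 09:30–10:30, 13:00–14:30.
Total common minutes: 60 + 90 = 150.

150 minutes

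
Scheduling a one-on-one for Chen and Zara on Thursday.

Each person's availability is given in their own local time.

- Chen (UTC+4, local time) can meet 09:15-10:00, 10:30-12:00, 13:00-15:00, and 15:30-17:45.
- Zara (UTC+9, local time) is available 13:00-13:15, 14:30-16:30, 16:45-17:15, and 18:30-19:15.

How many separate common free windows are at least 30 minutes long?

3

Chen → UTC: 05:15–06:00, 06:30–08:00, 09:00–11:00, 11:30–13:45.
Zara → UTC: 04:00–04:15, 05:30–07:30, 07:45–08:15, 09:30–10:15.
Chen ∩ Zara: 05:30–06:00, 06:30–07:30, 07:45–08:00, 09:30–10:15.
Windows ≥ 30 min: 05:30–06:00, 06:30–07:30, 09:30–10:15.
That's 3 windows.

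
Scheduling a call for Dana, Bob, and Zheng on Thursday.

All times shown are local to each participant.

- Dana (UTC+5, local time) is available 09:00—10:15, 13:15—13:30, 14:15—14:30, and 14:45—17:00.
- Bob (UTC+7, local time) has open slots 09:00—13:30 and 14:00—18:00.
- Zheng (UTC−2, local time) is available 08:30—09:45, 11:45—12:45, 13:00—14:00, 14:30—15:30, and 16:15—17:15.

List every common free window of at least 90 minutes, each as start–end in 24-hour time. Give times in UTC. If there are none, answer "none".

Dana → UTC: 04:00–05:15, 08:15–08:30, 09:15–09:30, 09:45–12:00.
Bob → UTC: 02:00–06:30, 07:00–11:00.
Zheng → UTC: 10:30–11:45, 13:45–14:45, 15:00–16:00, 16:30–17:30, 18:15–19:15.
Dana ∩ Bob: 04:00–05:15, 08:15–08:30, 09:15–09:30, 09:45–11:00.
Dana ∩ Bob ∩ Zheng: 10:30–11:00.
Windows ≥ 90 min: (none).

none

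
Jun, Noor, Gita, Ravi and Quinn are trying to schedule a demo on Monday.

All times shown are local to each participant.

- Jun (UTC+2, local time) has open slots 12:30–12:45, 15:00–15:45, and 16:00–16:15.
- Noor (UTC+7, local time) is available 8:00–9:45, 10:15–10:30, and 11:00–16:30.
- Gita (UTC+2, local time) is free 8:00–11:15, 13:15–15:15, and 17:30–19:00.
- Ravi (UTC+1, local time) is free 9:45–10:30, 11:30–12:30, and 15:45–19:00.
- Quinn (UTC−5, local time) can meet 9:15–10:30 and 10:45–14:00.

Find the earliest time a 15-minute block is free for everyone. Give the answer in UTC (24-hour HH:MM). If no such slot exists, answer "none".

none

Jun → UTC: 10:30–10:45, 13:00–13:45, 14:00–14:15.
Noor → UTC: 01:00–02:45, 03:15–03:30, 04:00–09:30.
Gita → UTC: 06:00–09:15, 11:15–13:15, 15:30–17:00.
Ravi → UTC: 08:45–09:30, 10:30–11:30, 14:45–18:00.
Quinn → UTC: 14:15–15:30, 15:45–19:00.
Jun ∩ Noor: (none).
Jun ∩ Noor ∩ Gita: (none).
Jun ∩ Noor ∩ Gita ∩ Ravi: (none).
Jun ∩ Noor ∩ Gita ∩ Ravi ∩ Quinn: (none).
Windows ≥ 15 min: (none).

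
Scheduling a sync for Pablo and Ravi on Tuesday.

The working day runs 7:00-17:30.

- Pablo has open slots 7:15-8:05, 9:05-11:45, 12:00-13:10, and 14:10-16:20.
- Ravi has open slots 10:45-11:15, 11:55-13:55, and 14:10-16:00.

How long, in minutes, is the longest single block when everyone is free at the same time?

110 minutes

Pablo ∩ Ravi: 10:45–11:15, 12:00–13:10, 14:10–16:00.
Common window lengths: 30, 70, 110 min; longest is 110.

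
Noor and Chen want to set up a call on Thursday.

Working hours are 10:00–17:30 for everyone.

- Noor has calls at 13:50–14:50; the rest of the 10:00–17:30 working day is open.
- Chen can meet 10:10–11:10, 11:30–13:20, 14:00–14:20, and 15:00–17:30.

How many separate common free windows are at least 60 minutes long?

Noor free within 10:00–17:30: 10:00–13:50, 14:50–17:30.
Noor ∩ Chen: 10:10–11:10, 11:30–13:20, 15:00–17:30.
Windows ≥ 60 min: 10:10–11:10, 11:30–13:20, 15:00–17:30.
That's 3 windows.

3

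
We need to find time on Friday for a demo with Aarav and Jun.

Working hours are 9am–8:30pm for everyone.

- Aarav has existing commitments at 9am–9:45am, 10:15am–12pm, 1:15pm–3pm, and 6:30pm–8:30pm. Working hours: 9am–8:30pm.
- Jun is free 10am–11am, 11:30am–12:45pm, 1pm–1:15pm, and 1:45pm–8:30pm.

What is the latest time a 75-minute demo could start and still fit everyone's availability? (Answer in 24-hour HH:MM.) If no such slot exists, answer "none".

Aarav free within 09:00–20:30: 09:45–10:15, 12:00–13:15, 15:00–18:30.
Aarav ∩ Jun: 10:00–10:15, 12:00–12:45, 13:00–13:15, 15:00–18:30.
Windows ≥ 75 min: 15:00–18:30.
Latest start in the last window 15:00–18:30 is 18:30 − 75 min = 17:15.

17:15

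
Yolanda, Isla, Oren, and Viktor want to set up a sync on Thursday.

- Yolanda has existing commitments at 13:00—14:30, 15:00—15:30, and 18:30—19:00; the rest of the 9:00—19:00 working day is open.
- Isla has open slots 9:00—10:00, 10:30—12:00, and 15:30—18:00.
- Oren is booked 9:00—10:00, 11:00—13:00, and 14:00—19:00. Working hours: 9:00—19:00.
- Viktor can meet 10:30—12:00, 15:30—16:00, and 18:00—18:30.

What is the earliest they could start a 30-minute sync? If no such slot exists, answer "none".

Yolanda free within 09:00–19:00: 09:00–13:00, 14:30–15:00, 15:30–18:30.
Oren free within 09:00–19:00: 10:00–11:00, 13:00–14:00.
Yolanda ∩ Isla: 09:00–10:00, 10:30–12:00, 15:30–18:00.
Yolanda ∩ Isla ∩ Oren: 10:30–11:00.
Yolanda ∩ Isla ∩ Oren ∩ Viktor: 10:30–11:00.
Windows ≥ 30 min: 10:30–11:00.
Earliest such window starts at 10:30.

10:30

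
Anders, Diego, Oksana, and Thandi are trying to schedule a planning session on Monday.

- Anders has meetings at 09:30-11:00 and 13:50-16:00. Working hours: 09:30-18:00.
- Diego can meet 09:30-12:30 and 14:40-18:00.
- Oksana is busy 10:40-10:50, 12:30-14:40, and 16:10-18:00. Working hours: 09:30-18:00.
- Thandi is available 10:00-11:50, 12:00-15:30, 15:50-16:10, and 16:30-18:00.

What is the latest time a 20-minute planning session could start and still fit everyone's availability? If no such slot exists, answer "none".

Anders free within 09:30–18:00: 11:00–13:50, 16:00–18:00.
Oksana free within 09:30–18:00: 09:30–10:40, 10:50–12:30, 14:40–16:10.
Anders ∩ Diego: 11:00–12:30, 16:00–18:00.
Anders ∩ Diego ∩ Oksana: 11:00–12:30, 16:00–16:10.
Anders ∩ Diego ∩ Oksana ∩ Thandi: 11:00–11:50, 12:00–12:30, 16:00–16:10.
Windows ≥ 20 min: 11:00–11:50, 12:00–12:30.
Latest start in the last window 12:00–12:30 is 12:30 − 20 min = 12:10.

12:10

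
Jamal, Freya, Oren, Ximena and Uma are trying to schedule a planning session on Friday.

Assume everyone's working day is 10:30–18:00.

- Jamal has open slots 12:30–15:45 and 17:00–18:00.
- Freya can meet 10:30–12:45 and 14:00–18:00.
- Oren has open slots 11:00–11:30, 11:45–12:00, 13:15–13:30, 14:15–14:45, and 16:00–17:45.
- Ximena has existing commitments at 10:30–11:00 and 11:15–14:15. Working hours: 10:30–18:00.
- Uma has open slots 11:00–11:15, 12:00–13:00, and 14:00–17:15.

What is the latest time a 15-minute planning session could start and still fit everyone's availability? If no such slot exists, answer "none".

Ximena free within 10:30–18:00: 11:00–11:15, 14:15–18:00.
Jamal ∩ Freya: 12:30–12:45, 14:00–15:45, 17:00–18:00.
Jamal ∩ Freya ∩ Oren: 14:15–14:45, 17:00–17:45.
Jamal ∩ Freya ∩ Oren ∩ Ximena: 14:15–14:45, 17:00–17:45.
Jamal ∩ Freya ∩ Oren ∩ Ximena ∩ Uma: 14:15–14:45, 17:00–17:15.
Windows ≥ 15 min: 14:15–14:45, 17:00–17:15.
Latest start in the last window 17:00–17:15 is 17:15 − 15 min = 17:00.

17:00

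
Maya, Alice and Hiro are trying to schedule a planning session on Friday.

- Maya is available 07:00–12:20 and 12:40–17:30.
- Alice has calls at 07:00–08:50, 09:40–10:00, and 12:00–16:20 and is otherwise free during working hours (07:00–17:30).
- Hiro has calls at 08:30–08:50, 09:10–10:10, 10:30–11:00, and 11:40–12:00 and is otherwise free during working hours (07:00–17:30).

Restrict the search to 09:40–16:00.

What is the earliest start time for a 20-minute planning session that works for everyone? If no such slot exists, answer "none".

10:10

Alice free within 07:00–17:30: 08:50–09:40, 10:00–12:00, 16:20–17:30.
Hiro free within 07:00–17:30: 07:00–08:30, 08:50–09:10, 10:10–10:30, 11:00–11:40, 12:00–17:30.
Maya ∩ Alice: 08:50–09:40, 10:00–12:00, 16:20–17:30.
Maya ∩ Alice ∩ Hiro: 08:50–09:10, 10:10–10:30, 11:00–11:40, 16:20–17:30.
Restricted to 09:40–16:00: 10:10–10:30, 11:00–11:40.
Windows ≥ 20 min: 10:10–10:30, 11:00–11:40.
Earliest such window starts at 10:10.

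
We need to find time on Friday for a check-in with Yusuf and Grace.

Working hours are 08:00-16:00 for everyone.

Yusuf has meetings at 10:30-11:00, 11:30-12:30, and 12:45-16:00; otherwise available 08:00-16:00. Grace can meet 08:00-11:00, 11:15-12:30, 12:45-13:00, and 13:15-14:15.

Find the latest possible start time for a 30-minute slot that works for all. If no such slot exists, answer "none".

Yusuf free within 08:00–16:00: 08:00–10:30, 11:00–11:30, 12:30–12:45.
Yusuf ∩ Grace: 08:00–10:30, 11:15–11:30.
Windows ≥ 30 min: 08:00–10:30.
Latest start in the last window 08:00–10:30 is 10:30 − 30 min = 10:00.

10:00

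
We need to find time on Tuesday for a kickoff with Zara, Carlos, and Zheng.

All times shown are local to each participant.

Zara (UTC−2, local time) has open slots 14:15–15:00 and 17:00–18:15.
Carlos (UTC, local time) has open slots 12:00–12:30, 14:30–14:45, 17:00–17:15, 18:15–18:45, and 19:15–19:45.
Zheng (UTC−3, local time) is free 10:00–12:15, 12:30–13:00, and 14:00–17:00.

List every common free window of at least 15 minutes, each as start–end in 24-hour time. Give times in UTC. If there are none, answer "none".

Zara → UTC: 16:15–17:00, 19:00–20:15.
Carlos → UTC: 12:00–12:30, 14:30–14:45, 17:00–17:15, 18:15–18:45, 19:15–19:45.
Zheng → UTC: 13:00–15:15, 15:30–16:00, 17:00–20:00.
Zara ∩ Carlos: 19:15–19:45.
Zara ∩ Carlos ∩ Zheng: 19:15–19:45.
Windows ≥ 15 min: 19:15–19:45.

19:15–19:45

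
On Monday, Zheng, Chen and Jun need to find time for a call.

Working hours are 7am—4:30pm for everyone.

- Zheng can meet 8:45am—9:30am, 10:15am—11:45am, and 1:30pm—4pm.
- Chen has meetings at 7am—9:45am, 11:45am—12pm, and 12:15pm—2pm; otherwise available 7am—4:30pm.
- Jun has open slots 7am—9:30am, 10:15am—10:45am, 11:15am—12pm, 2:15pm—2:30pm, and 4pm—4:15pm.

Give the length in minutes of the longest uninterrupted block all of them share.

Chen free within 07:00–16:30: 09:45–11:45, 12:00–12:15, 14:00–16:30.
Zheng ∩ Chen: 10:15–11:45, 14:00–16:00.
Zheng ∩ Chen ∩ Jun: 10:15–10:45, 11:15–11:45, 14:15–14:30.
Common window lengths: 30, 30, 15 min; longest is 30.

30 minutes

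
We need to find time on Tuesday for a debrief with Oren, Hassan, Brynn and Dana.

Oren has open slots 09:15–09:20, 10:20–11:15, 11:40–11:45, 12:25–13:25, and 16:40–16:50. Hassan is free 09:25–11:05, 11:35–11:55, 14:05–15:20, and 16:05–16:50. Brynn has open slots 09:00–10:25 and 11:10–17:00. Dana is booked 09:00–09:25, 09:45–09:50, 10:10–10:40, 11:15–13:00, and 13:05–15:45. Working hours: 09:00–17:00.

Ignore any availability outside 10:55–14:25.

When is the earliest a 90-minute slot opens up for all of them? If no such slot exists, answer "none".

none

Dana free within 09:00–17:00: 09:25–09:45, 09:50–10:10, 10:40–11:15, 13:00–13:05, 15:45–17:00.
Oren ∩ Hassan: 10:20–11:05, 11:40–11:45, 16:40–16:50.
Oren ∩ Hassan ∩ Brynn: 10:20–10:25, 11:40–11:45, 16:40–16:50.
Oren ∩ Hassan ∩ Brynn ∩ Dana: 16:40–16:50.
Restricted to 10:55–14:25: (none).
Windows ≥ 90 min: (none).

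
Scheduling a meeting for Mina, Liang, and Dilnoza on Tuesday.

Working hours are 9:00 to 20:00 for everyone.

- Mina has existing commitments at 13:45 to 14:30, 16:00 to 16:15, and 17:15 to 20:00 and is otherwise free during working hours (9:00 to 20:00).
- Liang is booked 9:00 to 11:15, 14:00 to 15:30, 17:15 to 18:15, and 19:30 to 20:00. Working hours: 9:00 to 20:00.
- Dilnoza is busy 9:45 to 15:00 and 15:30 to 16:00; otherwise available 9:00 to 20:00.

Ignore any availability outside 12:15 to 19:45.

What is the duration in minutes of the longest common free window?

Mina free within 09:00–20:00: 09:00–13:45, 14:30–16:00, 16:15–17:15.
Liang free within 09:00–20:00: 11:15–14:00, 15:30–17:15, 18:15–19:30.
Dilnoza free within 09:00–20:00: 09:00–09:45, 15:00–15:30, 16:00–20:00.
Mina ∩ Liang: 11:15–13:45, 15:30–16:00, 16:15–17:15.
Mina ∩ Liang ∩ Dilnoza: 16:15–17:15.
Restricted to 12:15–19:45: 16:15–17:15.
Single common window of 60 minutes.

60 minutes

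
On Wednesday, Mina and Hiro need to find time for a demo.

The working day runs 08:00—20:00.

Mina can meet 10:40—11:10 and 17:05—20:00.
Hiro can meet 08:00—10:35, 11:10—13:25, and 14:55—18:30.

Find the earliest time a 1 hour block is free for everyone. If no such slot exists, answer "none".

17:05

Mina ∩ Hiro: 17:05–18:30.
Windows ≥ 60 min: 17:05–18:30.
Earliest such window starts at 17:05.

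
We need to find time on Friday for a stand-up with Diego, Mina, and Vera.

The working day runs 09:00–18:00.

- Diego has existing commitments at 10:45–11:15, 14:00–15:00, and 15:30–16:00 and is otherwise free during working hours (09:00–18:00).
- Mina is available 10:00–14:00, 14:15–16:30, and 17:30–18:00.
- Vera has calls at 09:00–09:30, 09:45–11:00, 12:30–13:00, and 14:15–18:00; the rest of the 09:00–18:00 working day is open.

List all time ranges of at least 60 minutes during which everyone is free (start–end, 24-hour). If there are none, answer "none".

Diego free within 09:00–18:00: 09:00–10:45, 11:15–14:00, 15:00–15:30, 16:00–18:00.
Vera free within 09:00–18:00: 09:30–09:45, 11:00–12:30, 13:00–14:15.
Diego ∩ Mina: 10:00–10:45, 11:15–14:00, 15:00–15:30, 16:00–16:30, 17:30–18:00.
Diego ∩ Mina ∩ Vera: 11:15–12:30, 13:00–14:00.
Windows ≥ 60 min: 11:15–12:30, 13:00–14:00.

11:15–12:30, 13:00–14:00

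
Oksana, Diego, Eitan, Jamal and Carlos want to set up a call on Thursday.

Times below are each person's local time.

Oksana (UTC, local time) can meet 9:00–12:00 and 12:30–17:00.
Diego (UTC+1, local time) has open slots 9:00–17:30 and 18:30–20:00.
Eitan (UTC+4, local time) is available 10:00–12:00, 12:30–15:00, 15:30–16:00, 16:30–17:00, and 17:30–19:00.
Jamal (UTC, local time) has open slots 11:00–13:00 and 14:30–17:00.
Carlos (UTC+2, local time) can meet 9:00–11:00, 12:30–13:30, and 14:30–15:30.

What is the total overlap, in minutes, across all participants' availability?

30 minutes

Oksana → UTC: 09:00–12:00, 12:30–17:00.
Diego → UTC: 08:00–16:30, 17:30–19:00.
Eitan → UTC: 06:00–08:00, 08:30–11:00, 11:30–12:00, 12:30–13:00, 13:30–15:00.
Jamal → UTC: 11:00–13:00, 14:30–17:00.
Carlos → UTC: 07:00–09:00, 10:30–11:30, 12:30–13:30.
Oksana ∩ Diego: 09:00–12:00, 12:30–16:30.
Oksana ∩ Diego ∩ Eitan: 09:00–11:00, 11:30–12:00, 12:30–13:00, 13:30–15:00.
Oksana ∩ Diego ∩ Eitan ∩ Jamal: 11:30–12:00, 12:30–13:00, 14:30–15:00.
Oksana ∩ Diego ∩ Eitan ∩ Jamal ∩ Carlos: 12:30–13:00.
Total common minutes: 30.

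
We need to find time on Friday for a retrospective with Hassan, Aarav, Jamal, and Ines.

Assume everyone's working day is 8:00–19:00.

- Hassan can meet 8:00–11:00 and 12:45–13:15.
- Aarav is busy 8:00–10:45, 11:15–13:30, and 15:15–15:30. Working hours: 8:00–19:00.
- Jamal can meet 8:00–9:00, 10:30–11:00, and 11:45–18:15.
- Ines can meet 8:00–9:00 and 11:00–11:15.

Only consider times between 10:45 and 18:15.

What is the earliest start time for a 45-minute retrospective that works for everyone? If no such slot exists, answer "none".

Aarav free within 08:00–19:00: 10:45–11:15, 13:30–15:15, 15:30–19:00.
Hassan ∩ Aarav: 10:45–11:00.
Hassan ∩ Aarav ∩ Jamal: 10:45–11:00.
Hassan ∩ Aarav ∩ Jamal ∩ Ines: (none).
Restricted to 10:45–18:15: (none).
Windows ≥ 45 min: (none).

none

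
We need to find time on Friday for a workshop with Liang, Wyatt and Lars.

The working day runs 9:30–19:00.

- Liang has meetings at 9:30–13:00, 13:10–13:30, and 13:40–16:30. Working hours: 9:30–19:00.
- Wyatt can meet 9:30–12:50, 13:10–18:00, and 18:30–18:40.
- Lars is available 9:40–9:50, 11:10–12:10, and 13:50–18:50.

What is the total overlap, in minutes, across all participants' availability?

Liang free within 09:30–19:00: 13:00–13:10, 13:30–13:40, 16:30–19:00.
Liang ∩ Wyatt: 13:30–13:40, 16:30–18:00, 18:30–18:40.
Liang ∩ Wyatt ∩ Lars: 16:30–18:00, 18:30–18:40.
Total common minutes: 90 + 10 = 100.

100 minutes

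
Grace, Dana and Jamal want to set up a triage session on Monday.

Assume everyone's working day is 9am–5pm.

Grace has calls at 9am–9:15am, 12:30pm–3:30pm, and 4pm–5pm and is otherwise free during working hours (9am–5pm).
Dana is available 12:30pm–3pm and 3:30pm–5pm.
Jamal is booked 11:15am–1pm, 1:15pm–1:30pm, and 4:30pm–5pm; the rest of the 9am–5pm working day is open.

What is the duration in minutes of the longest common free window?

30 minutes

Grace free within 09:00–17:00: 09:15–12:30, 15:30–16:00.
Jamal free within 09:00–17:00: 09:00–11:15, 13:00–13:15, 13:30–16:30.
Grace ∩ Dana: 15:30–16:00.
Grace ∩ Dana ∩ Jamal: 15:30–16:00.
Single common window of 30 minutes.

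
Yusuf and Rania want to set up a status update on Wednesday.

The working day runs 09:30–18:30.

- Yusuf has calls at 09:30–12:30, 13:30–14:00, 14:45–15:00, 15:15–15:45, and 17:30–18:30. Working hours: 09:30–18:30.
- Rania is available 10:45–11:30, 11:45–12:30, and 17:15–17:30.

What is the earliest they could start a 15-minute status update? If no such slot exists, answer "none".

Yusuf free within 09:30–18:30: 12:30–13:30, 14:00–14:45, 15:00–15:15, 15:45–17:30.
Yusuf ∩ Rania: 17:15–17:30.
Windows ≥ 15 min: 17:15–17:30.
Earliest such window starts at 17:15.

17:15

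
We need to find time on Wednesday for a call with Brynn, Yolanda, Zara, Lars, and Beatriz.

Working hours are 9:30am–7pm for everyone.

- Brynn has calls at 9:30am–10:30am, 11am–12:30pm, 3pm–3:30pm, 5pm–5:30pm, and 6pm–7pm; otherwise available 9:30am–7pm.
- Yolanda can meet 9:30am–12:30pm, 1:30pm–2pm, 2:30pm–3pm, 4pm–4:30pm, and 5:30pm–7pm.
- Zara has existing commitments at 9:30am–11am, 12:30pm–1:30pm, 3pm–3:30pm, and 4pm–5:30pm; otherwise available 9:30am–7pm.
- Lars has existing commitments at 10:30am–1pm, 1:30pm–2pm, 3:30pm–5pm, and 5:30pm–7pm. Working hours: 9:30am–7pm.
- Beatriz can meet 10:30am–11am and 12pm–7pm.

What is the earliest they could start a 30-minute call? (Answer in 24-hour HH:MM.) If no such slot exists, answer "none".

14:30

Brynn free within 09:30–19:00: 10:30–11:00, 12:30–15:00, 15:30–17:00, 17:30–18:00.
Zara free within 09:30–19:00: 11:00–12:30, 13:30–15:00, 15:30–16:00, 17:30–19:00.
Lars free within 09:30–19:00: 09:30–10:30, 13:00–13:30, 14:00–15:30, 17:00–17:30.
Brynn ∩ Yolanda: 10:30–11:00, 13:30–14:00, 14:30–15:00, 16:00–16:30, 17:30–18:00.
Brynn ∩ Yolanda ∩ Zara: 13:30–14:00, 14:30–15:00, 17:30–18:00.
Brynn ∩ Yolanda ∩ Zara ∩ Lars: 14:30–15:00.
Brynn ∩ Yolanda ∩ Zara ∩ Lars ∩ Beatriz: 14:30–15:00.
Windows ≥ 30 min: 14:30–15:00.
Earliest such window starts at 14:30.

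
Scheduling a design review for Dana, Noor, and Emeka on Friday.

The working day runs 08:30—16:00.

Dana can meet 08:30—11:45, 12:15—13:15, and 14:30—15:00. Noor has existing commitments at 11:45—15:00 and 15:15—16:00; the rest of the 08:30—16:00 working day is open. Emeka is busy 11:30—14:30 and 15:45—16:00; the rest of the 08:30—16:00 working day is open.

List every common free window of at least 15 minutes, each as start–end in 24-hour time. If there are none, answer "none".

08:30–11:30

Noor free within 08:30–16:00: 08:30–11:45, 15:00–15:15.
Emeka free within 08:30–16:00: 08:30–11:30, 14:30–15:45.
Dana ∩ Noor: 08:30–11:45.
Dana ∩ Noor ∩ Emeka: 08:30–11:30.
Windows ≥ 15 min: 08:30–11:30.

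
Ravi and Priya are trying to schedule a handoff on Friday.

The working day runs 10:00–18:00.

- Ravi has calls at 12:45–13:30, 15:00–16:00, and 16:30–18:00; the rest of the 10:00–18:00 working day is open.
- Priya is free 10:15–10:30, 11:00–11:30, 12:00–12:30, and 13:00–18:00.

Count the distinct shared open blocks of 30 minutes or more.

Ravi free within 10:00–18:00: 10:00–12:45, 13:30–15:00, 16:00–16:30.
Ravi ∩ Priya: 10:15–10:30, 11:00–11:30, 12:00–12:30, 13:30–15:00, 16:00–16:30.
Windows ≥ 30 min: 11:00–11:30, 12:00–12:30, 13:30–15:00, 16:00–16:30.
That's 4 windows.

4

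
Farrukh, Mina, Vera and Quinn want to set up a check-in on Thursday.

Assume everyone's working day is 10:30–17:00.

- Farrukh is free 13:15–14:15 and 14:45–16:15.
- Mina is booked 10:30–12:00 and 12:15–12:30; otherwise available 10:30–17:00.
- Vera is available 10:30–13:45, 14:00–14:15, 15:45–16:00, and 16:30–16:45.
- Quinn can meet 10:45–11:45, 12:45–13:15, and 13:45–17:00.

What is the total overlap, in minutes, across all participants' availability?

Mina free within 10:30–17:00: 12:00–12:15, 12:30–17:00.
Farrukh ∩ Mina: 13:15–14:15, 14:45–16:15.
Farrukh ∩ Mina ∩ Vera: 13:15–13:45, 14:00–14:15, 15:45–16:00.
Farrukh ∩ Mina ∩ Vera ∩ Quinn: 14:00–14:15, 15:45–16:00.
Total common minutes: 15 + 15 = 30.

30 minutes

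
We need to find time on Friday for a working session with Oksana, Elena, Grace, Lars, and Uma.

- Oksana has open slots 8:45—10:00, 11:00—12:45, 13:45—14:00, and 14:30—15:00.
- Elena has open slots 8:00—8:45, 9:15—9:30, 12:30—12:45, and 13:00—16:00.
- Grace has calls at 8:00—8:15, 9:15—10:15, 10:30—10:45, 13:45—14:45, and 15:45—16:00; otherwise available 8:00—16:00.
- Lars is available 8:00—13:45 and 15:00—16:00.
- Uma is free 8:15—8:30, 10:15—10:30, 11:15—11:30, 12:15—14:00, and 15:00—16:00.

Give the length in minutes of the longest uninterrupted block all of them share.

15 minutes

Grace free within 08:00–16:00: 08:15–09:15, 10:15–10:30, 10:45–13:45, 14:45–15:45.
Oksana ∩ Elena: 09:15–09:30, 12:30–12:45, 13:45–14:00, 14:30–15:00.
Oksana ∩ Elena ∩ Grace: 12:30–12:45, 14:45–15:00.
Oksana ∩ Elena ∩ Grace ∩ Lars: 12:30–12:45.
Oksana ∩ Elena ∩ Grace ∩ Lars ∩ Uma: 12:30–12:45.
Single common window of 15 minutes.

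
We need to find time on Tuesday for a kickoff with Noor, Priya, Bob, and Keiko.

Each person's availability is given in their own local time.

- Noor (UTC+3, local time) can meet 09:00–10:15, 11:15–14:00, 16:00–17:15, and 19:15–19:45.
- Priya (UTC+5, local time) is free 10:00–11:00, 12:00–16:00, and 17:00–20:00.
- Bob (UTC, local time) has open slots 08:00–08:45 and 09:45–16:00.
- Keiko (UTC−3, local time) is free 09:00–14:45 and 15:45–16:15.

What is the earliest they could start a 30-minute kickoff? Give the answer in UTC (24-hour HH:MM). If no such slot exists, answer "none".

13:00

Noor → UTC: 06:00–07:15, 08:15–11:00, 13:00–14:15, 16:15–16:45.
Priya → UTC: 05:00–06:00, 07:00–11:00, 12:00–15:00.
Bob → UTC: 08:00–08:45, 09:45–16:00.
Keiko → UTC: 12:00–17:45, 18:45–19:15.
Noor ∩ Priya: 07:00–07:15, 08:15–11:00, 13:00–14:15.
Noor ∩ Priya ∩ Bob: 08:15–08:45, 09:45–11:00, 13:00–14:15.
Noor ∩ Priya ∩ Bob ∩ Keiko: 13:00–14:15.
Windows ≥ 30 min: 13:00–14:15.
Earliest such window starts at 13:00.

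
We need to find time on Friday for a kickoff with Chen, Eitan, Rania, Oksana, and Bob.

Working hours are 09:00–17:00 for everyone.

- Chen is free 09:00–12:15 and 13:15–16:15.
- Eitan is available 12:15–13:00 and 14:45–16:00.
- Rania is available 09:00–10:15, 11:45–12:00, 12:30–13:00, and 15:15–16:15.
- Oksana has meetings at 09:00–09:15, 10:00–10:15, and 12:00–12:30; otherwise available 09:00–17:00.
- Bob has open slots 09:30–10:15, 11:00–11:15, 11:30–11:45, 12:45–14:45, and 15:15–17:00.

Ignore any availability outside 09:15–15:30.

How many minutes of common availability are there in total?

15 minutes

Oksana free within 09:00–17:00: 09:15–10:00, 10:15–12:00, 12:30–17:00.
Chen ∩ Eitan: 14:45–16:00.
Chen ∩ Eitan ∩ Rania: 15:15–16:00.
Chen ∩ Eitan ∩ Rania ∩ Oksana: 15:15–16:00.
Chen ∩ Eitan ∩ Rania ∩ Oksana ∩ Bob: 15:15–16:00.
Restricted to 09:15–15:30: 15:15–15:30.
Total common minutes: 15.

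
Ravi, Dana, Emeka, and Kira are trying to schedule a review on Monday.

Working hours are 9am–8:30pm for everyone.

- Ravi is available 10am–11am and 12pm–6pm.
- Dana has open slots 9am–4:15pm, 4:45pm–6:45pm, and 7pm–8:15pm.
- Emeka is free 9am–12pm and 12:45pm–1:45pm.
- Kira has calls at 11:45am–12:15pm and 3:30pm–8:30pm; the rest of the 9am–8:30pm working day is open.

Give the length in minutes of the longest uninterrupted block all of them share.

Kira free within 09:00–20:30: 09:00–11:45, 12:15–15:30.
Ravi ∩ Dana: 10:00–11:00, 12:00–16:15, 16:45–18:00.
Ravi ∩ Dana ∩ Emeka: 10:00–11:00, 12:45–13:45.
Ravi ∩ Dana ∩ Emeka ∩ Kira: 10:00–11:00, 12:45–13:45.
Common window lengths: 60, 60 min; longest is 60.

60 minutes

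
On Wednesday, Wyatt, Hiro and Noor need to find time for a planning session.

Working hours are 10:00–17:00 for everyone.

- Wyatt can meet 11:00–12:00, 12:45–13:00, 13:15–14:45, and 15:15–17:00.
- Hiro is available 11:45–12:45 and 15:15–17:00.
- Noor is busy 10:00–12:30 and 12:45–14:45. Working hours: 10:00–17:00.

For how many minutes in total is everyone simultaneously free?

105 minutes

Noor free within 10:00–17:00: 12:30–12:45, 14:45–17:00.
Wyatt ∩ Hiro: 11:45–12:00, 15:15–17:00.
Wyatt ∩ Hiro ∩ Noor: 15:15–17:00.
Total common minutes: 105.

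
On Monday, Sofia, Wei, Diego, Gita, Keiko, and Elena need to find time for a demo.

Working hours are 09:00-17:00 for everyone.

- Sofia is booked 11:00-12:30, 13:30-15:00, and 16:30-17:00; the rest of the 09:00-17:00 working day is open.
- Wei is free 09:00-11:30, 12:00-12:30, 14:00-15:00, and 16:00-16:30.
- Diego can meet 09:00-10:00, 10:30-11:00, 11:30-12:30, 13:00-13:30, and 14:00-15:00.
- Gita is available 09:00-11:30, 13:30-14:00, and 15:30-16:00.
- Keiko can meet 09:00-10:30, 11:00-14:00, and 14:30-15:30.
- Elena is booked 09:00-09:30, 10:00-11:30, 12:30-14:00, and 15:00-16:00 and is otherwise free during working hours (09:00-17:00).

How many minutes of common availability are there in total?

30 minutes

Sofia free within 09:00–17:00: 09:00–11:00, 12:30–13:30, 15:00–16:30.
Elena free within 09:00–17:00: 09:30–10:00, 11:30–12:30, 14:00–15:00, 16:00–17:00.
Sofia ∩ Wei: 09:00–11:00, 16:00–16:30.
Sofia ∩ Wei ∩ Diego: 09:00–10:00, 10:30–11:00.
Sofia ∩ Wei ∩ Diego ∩ Gita: 09:00–10:00, 10:30–11:00.
Sofia ∩ Wei ∩ Diego ∩ Gita ∩ Keiko: 09:00–10:00.
Sofia ∩ Wei ∩ Diego ∩ Gita ∩ Keiko ∩ Elena: 09:30–10:00.
Total common minutes: 30.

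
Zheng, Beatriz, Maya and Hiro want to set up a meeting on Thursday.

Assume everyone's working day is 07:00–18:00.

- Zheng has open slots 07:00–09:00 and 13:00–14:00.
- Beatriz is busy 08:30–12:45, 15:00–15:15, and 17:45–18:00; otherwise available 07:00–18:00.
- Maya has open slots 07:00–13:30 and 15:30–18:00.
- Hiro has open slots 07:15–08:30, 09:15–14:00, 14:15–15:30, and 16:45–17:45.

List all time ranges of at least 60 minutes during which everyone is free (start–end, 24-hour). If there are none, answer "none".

07:15–08:30

Beatriz free within 07:00–18:00: 07:00–08:30, 12:45–15:00, 15:15–17:45.
Zheng ∩ Beatriz: 07:00–08:30, 13:00–14:00.
Zheng ∩ Beatriz ∩ Maya: 07:00–08:30, 13:00–13:30.
Zheng ∩ Beatriz ∩ Maya ∩ Hiro: 07:15–08:30, 13:00–13:30.
Windows ≥ 60 min: 07:15–08:30.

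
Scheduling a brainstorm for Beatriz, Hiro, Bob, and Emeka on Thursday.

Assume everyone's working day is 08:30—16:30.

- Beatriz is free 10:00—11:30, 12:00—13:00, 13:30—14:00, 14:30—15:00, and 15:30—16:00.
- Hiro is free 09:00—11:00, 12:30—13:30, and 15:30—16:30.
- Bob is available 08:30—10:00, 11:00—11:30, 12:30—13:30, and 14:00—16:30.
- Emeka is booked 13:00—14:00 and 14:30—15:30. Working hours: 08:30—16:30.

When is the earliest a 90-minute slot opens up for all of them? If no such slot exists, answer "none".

Emeka free within 08:30–16:30: 08:30–13:00, 14:00–14:30, 15:30–16:30.
Beatriz ∩ Hiro: 10:00–11:00, 12:30–13:00, 15:30–16:00.
Beatriz ∩ Hiro ∩ Bob: 12:30–13:00, 15:30–16:00.
Beatriz ∩ Hiro ∩ Bob ∩ Emeka: 12:30–13:00, 15:30–16:00.
Windows ≥ 90 min: (none).

none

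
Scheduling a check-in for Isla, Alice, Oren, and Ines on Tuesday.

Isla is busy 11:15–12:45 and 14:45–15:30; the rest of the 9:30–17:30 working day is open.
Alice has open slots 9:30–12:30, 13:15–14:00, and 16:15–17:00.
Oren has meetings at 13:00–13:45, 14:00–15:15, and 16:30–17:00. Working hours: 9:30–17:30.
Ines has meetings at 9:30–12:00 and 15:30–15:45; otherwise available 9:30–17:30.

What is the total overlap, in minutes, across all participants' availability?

30 minutes

Isla free within 09:30–17:30: 09:30–11:15, 12:45–14:45, 15:30–17:30.
Oren free within 09:30–17:30: 09:30–13:00, 13:45–14:00, 15:15–16:30, 17:00–17:30.
Ines free within 09:30–17:30: 12:00–15:30, 15:45–17:30.
Isla ∩ Alice: 09:30–11:15, 13:15–14:00, 16:15–17:00.
Isla ∩ Alice ∩ Oren: 09:30–11:15, 13:45–14:00, 16:15–16:30.
Isla ∩ Alice ∩ Oren ∩ Ines: 13:45–14:00, 16:15–16:30.
Total common minutes: 15 + 15 = 30.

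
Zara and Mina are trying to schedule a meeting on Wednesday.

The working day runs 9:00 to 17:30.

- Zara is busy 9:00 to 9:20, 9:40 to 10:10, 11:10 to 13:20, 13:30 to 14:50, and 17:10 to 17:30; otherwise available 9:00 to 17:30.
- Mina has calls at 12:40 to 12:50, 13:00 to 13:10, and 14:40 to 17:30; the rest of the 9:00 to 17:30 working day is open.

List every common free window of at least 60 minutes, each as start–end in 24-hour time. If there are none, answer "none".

Zara free within 09:00–17:30: 09:20–09:40, 10:10–11:10, 13:20–13:30, 14:50–17:10.
Mina free within 09:00–17:30: 09:00–12:40, 12:50–13:00, 13:10–14:40.
Zara ∩ Mina: 09:20–09:40, 10:10–11:10, 13:20–13:30.
Windows ≥ 60 min: 10:10–11:10.

10:10–11:10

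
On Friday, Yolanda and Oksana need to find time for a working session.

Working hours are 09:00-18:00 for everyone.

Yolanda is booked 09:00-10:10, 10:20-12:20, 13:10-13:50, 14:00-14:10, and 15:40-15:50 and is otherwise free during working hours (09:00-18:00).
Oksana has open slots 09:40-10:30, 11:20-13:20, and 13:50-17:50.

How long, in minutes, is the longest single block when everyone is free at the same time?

Yolanda free within 09:00–18:00: 10:10–10:20, 12:20–13:10, 13:50–14:00, 14:10–15:40, 15:50–18:00.
Yolanda ∩ Oksana: 10:10–10:20, 12:20–13:10, 13:50–14:00, 14:10–15:40, 15:50–17:50.
Common window lengths: 10, 50, 10, 90, 120 min; longest is 120.

120 minutes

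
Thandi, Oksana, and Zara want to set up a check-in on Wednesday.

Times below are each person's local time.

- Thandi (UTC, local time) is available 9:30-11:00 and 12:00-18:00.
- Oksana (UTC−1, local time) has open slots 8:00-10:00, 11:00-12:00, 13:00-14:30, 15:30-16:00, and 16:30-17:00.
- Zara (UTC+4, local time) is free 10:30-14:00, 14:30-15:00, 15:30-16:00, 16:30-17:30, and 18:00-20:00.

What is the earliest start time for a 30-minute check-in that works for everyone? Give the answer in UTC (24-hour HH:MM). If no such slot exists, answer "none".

09:30

Thandi → UTC: 09:30–11:00, 12:00–18:00.
Oksana → UTC: 09:00–11:00, 12:00–13:00, 14:00–15:30, 16:30–17:00, 17:30–18:00.
Zara → UTC: 06:30–10:00, 10:30–11:00, 11:30–12:00, 12:30–13:30, 14:00–16:00.
Thandi ∩ Oksana: 09:30–11:00, 12:00–13:00, 14:00–15:30, 16:30–17:00, 17:30–18:00.
Thandi ∩ Oksana ∩ Zara: 09:30–10:00, 10:30–11:00, 12:30–13:00, 14:00–15:30.
Windows ≥ 30 min: 09:30–10:00, 10:30–11:00, 12:30–13:00, 14:00–15:30.
Earliest such window starts at 09:30.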